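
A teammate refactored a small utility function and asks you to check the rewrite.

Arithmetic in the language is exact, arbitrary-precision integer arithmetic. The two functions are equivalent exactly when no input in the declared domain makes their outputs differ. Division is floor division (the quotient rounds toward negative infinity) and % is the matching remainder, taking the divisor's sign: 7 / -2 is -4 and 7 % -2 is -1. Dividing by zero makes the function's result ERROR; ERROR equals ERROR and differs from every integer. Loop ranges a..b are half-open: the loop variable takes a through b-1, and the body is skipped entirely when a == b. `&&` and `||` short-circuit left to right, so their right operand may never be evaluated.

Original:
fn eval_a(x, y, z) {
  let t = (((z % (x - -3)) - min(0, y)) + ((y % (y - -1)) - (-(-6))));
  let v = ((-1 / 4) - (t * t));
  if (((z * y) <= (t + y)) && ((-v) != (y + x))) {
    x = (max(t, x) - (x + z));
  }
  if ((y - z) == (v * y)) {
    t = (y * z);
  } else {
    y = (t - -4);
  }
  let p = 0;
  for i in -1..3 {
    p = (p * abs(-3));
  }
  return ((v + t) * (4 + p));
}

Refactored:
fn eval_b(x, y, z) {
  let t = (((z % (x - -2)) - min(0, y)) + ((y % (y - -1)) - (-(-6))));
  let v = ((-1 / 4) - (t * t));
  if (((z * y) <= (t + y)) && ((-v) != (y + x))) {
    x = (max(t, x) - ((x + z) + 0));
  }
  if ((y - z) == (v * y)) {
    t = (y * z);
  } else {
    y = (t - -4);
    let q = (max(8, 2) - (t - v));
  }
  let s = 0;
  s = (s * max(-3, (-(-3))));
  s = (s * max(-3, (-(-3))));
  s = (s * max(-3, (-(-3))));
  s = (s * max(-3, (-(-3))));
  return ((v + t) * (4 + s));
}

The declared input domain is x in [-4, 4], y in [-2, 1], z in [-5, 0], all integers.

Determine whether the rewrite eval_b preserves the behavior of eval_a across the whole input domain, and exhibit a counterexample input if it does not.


On input x=-4, y=-2, z=-5, eval_a returns -84 while eval_b returns -124.
verdict: not equivalent; witness: x=-4, y=-2, z=-5


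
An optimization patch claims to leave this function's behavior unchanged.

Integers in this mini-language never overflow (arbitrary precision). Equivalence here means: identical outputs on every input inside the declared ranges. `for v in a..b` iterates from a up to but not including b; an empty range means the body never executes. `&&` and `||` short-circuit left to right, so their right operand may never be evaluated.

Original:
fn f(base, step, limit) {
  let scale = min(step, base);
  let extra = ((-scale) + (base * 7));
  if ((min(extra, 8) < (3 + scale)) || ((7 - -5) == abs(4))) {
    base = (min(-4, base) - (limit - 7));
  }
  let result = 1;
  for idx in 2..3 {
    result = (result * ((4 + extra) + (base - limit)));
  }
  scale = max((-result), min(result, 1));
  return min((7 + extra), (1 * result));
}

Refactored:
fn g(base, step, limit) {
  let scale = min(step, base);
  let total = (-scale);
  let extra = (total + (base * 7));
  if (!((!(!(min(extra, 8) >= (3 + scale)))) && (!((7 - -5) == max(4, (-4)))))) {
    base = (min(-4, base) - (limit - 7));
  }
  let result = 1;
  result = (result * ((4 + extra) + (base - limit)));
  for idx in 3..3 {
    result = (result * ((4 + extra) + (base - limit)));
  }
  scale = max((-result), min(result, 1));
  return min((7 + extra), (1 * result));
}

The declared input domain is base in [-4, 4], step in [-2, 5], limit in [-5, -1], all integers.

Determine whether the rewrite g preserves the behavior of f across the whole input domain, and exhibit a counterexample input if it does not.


Comparing the listings, the differences include: local variable names differ, plus constant usage differs, plus statement counts differ, plus boolean connective usage differs, plus comparison usage differs, plus arithmetic usage differs, plus loop structure differs, plus min/max/abs usage differs.
Spot check at base=-4, step=-2, limit=-2 — f: scale becomes -4; next extra becomes -24; next ((min(extra, 8) < (3 + scale)) || ((7 - -5) == abs(4))) evaluates to true; next base becomes 5; next result becomes 1; next at idx=2:; next result becomes -13; next scale becomes 13; next final value -17. g: scale becomes -4; next total becomes 4; next extra becomes -24; next (!((!(!(min(extra, 8) >= (3 + scale)))) && (!((7 - -5) == max(4, (-4)))))) evaluates to true; next base becomes 5; next result becomes 1; next result becomes -13; next idx never enters its loop body; next scale becomes 13; next final value -17. Both give -17.
Across all 360 domain points the two functions coincide.
verdict: equivalent


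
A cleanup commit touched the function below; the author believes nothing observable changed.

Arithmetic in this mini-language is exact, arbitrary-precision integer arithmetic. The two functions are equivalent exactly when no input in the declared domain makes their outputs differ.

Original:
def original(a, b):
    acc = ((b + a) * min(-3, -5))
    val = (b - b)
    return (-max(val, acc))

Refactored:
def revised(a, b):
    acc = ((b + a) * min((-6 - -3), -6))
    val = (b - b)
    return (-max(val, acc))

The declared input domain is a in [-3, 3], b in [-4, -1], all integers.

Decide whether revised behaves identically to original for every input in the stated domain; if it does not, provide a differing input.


Not equivalent: a=-3, b=-4 separates them (-35 vs -42).
original: acc=35, then val=0, then returns -35
revised: acc=42, then val=0, then returns -42
verdict: not equivalent; witness: a=-3, b=-4


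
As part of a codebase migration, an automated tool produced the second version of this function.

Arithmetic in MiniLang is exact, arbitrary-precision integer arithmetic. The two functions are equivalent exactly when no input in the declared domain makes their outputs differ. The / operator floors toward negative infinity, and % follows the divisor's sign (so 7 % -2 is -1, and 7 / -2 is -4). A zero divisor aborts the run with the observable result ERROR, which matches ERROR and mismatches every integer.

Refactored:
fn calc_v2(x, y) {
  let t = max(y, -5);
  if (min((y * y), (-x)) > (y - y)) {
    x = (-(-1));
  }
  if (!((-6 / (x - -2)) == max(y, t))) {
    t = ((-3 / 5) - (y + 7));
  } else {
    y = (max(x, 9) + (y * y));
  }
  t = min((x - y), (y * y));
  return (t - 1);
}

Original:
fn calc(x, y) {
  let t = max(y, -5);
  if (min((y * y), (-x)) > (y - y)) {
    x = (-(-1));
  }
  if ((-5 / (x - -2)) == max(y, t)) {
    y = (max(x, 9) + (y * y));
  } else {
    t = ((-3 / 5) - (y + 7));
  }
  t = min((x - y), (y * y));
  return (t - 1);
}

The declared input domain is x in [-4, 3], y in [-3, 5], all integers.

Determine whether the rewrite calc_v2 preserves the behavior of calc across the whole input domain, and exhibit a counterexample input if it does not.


x=3, y=-2 yields 3 from calc but -11 from calc_v2.
verdict: not equivalent; witness: x=3, y=-2


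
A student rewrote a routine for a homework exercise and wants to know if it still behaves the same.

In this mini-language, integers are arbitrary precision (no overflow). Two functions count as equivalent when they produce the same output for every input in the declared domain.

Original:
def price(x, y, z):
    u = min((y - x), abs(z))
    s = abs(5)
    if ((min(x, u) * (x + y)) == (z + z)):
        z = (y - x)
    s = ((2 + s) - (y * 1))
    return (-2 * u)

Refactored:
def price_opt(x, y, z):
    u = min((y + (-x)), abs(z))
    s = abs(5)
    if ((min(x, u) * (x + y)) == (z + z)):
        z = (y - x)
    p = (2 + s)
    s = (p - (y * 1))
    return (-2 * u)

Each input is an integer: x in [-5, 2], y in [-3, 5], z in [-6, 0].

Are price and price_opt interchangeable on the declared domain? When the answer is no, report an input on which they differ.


The two versions differ — the changes include arithmetic usage differs; and local variable names differ; and statement counts differ.
Spot check at x=2, y=5, z=-1 — price: u := 1 | s := 5 | ((min(x, u) * (x + y)) == (z + z)): false | s := 2 | result -2. price_opt: u := 1 | s := 5 | ((min(x, u) * (x + y)) == (z + z)): false | p := 7 | s := 2 | result -2. Both give -2.
Across all 504 domain points the two functions coincide.
verdict: equivalent


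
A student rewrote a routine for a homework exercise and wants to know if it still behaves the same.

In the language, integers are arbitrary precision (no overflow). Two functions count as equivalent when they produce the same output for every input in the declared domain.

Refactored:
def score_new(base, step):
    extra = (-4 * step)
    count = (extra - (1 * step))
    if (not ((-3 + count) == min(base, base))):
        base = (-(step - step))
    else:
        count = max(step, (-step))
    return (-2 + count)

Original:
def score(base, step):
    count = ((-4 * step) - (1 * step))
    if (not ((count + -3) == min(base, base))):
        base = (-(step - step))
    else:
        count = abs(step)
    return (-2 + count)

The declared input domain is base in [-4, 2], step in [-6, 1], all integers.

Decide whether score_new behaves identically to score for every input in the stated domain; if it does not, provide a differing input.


This is a faithful refactor — local variable names differ; and statement counts differ; and min/max/abs usage differs, but the computed results match everywhere.
Spot check at base=-1, step=-5 — score: count becomes 25; next (not ((count + -3) == min(base, base))) evaluates to true; next base becomes 0; next final value 23. score_new: extra becomes 20; next count becomes 25; next (not ((-3 + count) == min(base, base))) evaluates to true; next base becomes 0; next final value 23. Both give 23.
Sweeping the whole domain (56 inputs) finds no disagreement.
verdict: equivalent


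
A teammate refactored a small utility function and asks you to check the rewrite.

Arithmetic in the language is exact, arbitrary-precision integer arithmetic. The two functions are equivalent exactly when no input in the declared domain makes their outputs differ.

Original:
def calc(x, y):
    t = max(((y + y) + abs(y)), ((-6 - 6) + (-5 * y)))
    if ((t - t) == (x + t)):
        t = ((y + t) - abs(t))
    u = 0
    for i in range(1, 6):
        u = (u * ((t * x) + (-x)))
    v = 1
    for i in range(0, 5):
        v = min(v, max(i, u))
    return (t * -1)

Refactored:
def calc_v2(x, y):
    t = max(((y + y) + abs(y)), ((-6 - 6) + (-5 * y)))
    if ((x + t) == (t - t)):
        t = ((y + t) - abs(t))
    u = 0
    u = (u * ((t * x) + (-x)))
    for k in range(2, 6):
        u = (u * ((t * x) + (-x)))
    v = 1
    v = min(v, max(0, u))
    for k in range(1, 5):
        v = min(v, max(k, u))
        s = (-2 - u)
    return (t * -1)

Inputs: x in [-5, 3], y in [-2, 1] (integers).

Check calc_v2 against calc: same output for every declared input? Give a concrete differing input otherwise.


The two are interchangeable: constant usage differs; also loop structure differs; also statement counts differ; also arithmetic usage differs; also min/max/abs usage differs; also local variable names differ, and every declared input agrees.
As a probe, take x=-4, y=-1: calc runs t=-1, then ((t - t) == (x + t)) is false, then u=0, then (i=1), then u=0, then (i=2), then u=0, then (i=3), then u=0, then (i=4), then u=0, then (i=5), then u=0, then v=1, then (i=0), then v=0, then (i=1), then v=0, then (i=2), then v=0, then (i=3), then v=0, then (i=4), then v=0, then returns 1; calc_v2 runs t=-1, then ((x + t) == (t - t)) is false, then u=0, then u=0, then (k=2), then u=0, then (k=3), then u=0, then (k=4), then u=0, then (k=5), then u=0, then v=1, then v=0, then (k=1), then v=0, then s=-2, then (k=2), then v=0, then s=-2, then (k=3), then v=0, then s=-2, then (k=4), then v=0, then s=-2, then returns 1; both end at 1.
Across all 36 domain points the two functions coincide.
verdict: equivalent


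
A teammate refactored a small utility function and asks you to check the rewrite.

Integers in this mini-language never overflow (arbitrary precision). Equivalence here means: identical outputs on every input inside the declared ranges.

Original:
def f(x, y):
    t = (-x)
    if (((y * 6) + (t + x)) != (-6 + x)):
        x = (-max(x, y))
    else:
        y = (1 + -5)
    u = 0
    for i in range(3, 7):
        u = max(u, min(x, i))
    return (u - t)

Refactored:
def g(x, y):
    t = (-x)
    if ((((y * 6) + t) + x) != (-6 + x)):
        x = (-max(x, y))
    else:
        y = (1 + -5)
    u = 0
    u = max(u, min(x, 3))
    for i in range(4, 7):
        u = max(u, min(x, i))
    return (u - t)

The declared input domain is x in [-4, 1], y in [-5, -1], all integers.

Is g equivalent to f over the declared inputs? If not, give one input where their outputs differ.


The two versions differ — the changes include loop structure differs; and min/max/abs usage differs; and statement counts differ; and constant usage differs.
Spot check at x=-1, y=-3 — f: t=1, then (((y * 6) + (t + x)) != (-6 + x)) is true, then x=1, then u=0, then (i=3), then u=1, then (i=4), then u=1, then (i=5), then u=1, then (i=6), then u=1, then returns 0. g: t=1, then ((((y * 6) + t) + x) != (-6 + x)) is true, then x=1, then u=0, then u=1, then (i=4), then u=1, then (i=5), then u=1, then (i=6), then u=1, then returns 0. Both give 0.
Sweeping the whole domain (30 inputs) finds no disagreement.
verdict: equivalent


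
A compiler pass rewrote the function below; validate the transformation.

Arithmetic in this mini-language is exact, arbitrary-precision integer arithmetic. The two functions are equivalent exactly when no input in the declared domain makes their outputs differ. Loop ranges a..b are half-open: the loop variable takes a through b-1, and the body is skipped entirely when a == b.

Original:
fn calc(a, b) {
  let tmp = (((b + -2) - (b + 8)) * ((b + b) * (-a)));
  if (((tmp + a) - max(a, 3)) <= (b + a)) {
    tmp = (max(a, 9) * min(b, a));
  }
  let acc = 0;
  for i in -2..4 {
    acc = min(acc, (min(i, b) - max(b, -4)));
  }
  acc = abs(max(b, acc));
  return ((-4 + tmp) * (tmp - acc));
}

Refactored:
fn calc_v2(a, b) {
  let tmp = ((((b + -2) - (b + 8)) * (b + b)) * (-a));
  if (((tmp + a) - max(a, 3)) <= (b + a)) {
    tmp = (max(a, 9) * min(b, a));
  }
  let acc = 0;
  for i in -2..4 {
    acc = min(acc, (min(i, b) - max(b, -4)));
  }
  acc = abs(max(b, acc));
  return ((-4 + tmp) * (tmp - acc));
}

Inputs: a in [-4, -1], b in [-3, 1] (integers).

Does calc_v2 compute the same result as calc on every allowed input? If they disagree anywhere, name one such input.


Side by side, the visible changes include: same computation, different form.
As a probe, take a=-3, b=-1: calc runs tmp = 60; (((tmp + a) - max(a, 3)) <= (b + a)) -> false; acc = 0; [i=-2]; acc = -1; [i=-1]; acc = -1; [i=0]; acc = -1; [i=1]; acc = -1; [i=2]; acc = -1; [i=3]; acc = -1; acc = 1; return 3304; calc_v2 runs tmp = 60; (((tmp + a) - max(a, 3)) <= (b + a)) -> false; acc = 0; [i=-2]; acc = -1; [i=-1]; acc = -1; [i=0]; acc = -1; [i=1]; acc = -1; [i=2]; acc = -1; [i=3]; acc = -1; acc = 1; return 3304; both end at 3304.
Sweeping the whole domain (20 inputs) finds no disagreement.
verdict: equivalent


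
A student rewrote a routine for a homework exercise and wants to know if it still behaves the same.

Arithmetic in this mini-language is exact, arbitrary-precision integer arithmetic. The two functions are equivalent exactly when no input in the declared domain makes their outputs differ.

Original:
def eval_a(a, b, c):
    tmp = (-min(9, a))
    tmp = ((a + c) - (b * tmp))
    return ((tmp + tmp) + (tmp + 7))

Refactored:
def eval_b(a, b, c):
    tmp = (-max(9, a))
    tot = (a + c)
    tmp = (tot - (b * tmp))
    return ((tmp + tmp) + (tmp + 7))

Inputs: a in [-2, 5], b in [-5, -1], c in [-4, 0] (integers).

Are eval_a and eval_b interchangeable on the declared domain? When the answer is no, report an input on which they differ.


At a=-2, b=-5, c=-4: eval_a gives 19, eval_b gives -146.
verdict: not equivalent; witness: a=-2, b=-5, c=-4


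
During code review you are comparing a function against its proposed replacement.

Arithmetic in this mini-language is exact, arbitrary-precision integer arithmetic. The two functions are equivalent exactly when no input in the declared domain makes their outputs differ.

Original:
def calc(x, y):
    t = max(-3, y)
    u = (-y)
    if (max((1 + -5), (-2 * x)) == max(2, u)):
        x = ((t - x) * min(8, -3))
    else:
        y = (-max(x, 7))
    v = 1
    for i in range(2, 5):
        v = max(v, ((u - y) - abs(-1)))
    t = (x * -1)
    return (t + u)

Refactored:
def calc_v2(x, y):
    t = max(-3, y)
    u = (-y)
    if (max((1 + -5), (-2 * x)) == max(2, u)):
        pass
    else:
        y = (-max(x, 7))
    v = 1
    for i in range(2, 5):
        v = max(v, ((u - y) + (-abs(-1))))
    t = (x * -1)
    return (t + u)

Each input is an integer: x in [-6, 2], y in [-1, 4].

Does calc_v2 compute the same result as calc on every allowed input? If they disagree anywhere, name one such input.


These are not equivalent — on x=-1, y=-1 the outputs split (1 vs 2).
calc: t becomes -1; next u becomes 1; next (max((1 + -5), (-2 * x)) == max(2, u)) evaluates to true; next x becomes 0; next v becomes 1; next at i=2:; next v becomes 1; next at i=3:; next v becomes 1; next at i=4:; next v becomes 1; next t becomes 0; next final value 1
calc_v2: t becomes -1; next u becomes 1; next (max((1 + -5), (-2 * x)) == max(2, u)) evaluates to true; next v becomes 1; next at i=2:; next v becomes 1; next at i=3:; next v becomes 1; next at i=4:; next v becomes 1; next t becomes 1; next final value 2
verdict: not equivalent; witness: x=-1, y=-1


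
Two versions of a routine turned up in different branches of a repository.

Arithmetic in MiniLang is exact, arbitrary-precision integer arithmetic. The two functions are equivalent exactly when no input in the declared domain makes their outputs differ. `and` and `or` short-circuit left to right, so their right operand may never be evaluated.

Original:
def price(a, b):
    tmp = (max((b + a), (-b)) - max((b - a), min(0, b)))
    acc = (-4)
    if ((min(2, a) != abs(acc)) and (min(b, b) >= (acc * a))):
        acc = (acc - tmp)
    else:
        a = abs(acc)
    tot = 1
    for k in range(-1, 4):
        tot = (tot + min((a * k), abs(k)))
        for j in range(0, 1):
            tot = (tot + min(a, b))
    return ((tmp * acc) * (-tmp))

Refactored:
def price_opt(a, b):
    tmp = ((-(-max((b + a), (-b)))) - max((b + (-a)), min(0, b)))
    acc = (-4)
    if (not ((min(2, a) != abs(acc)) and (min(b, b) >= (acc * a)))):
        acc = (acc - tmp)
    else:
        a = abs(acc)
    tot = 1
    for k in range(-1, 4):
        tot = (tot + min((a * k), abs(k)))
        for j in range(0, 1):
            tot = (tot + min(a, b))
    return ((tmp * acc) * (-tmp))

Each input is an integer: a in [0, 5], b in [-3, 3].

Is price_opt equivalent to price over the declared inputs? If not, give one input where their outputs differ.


Take a=0, b=-3.
price: tmp := 6 | acc := -4 | ((min(2, a) != abs(acc)) and (min(b, b) >= (acc * a))): false | a := 4 | tot := 1 | iter k=-1: | tot := -3 | iter j=0: | tot := -6 | iter k=0: | tot := -6 | iter j=0: | tot := -9 | iter k=1: | tot := -8 | iter j=0: | tot := -11 | iter k=2: | tot := -9 | iter j=0: | tot := -12 | iter k=3: | tot := -9 | iter j=0: | tot := -12 | result 144
price_opt: tmp := 6 | acc := -4 | (not ((min(2, a) != abs(acc)) and (min(b, b) >= (acc * a)))): true | acc := -10 | tot := 1 | iter k=-1: | tot := 1 | iter j=0: | tot := -2 | iter k=0: | tot := -2 | iter j=0: | tot := -5 | iter k=1: | tot := -5 | iter j=0: | tot := -8 | iter k=2: | tot := -8 | iter j=0: | tot := -11 | iter k=3: | tot := -11 | iter j=0: | tot := -14 | result 360
144 != 360, so the rewrite changes behavior.
verdict: not equivalent; witness: a=0, b=-3


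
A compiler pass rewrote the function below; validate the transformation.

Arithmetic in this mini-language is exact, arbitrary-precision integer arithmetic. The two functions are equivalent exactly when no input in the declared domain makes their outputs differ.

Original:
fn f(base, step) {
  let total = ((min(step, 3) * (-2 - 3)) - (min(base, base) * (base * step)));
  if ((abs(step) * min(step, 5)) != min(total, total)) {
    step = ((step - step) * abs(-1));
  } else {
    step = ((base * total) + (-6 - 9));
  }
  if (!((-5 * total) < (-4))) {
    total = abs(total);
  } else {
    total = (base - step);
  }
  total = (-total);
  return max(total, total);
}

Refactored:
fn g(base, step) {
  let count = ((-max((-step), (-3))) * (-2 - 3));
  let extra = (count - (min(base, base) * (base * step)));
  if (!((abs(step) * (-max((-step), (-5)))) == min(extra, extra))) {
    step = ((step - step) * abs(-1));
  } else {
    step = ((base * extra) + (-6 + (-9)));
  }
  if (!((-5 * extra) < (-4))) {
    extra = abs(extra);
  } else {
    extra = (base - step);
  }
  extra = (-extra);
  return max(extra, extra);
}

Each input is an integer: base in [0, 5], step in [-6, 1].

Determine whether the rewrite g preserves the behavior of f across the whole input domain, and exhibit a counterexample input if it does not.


Comparing the listings, the differences include: arithmetic usage differs, plus boolean connective usage differs, plus comparison usage differs, plus local variable names differ, plus min/max/abs usage differs, plus statement counts differ.
Spot check at base=0, step=-4 — f: total=20, then ((abs(step) * min(step, 5)) != min(total, total)) is true, then step=0, then (!((-5 * total) < (-4))) is false, then total=0, then total=0, then returns 0. g: count=20, then extra=20, then (!((abs(step) * (-max((-step), (-5)))) == min(extra, extra))) is true, then step=0, then (!((-5 * extra) < (-4))) is false, then extra=0, then extra=0, then returns 0. Both give 0.
An exhaustive pass over the 48 declared inputs shows identical outputs.
verdict: equivalent


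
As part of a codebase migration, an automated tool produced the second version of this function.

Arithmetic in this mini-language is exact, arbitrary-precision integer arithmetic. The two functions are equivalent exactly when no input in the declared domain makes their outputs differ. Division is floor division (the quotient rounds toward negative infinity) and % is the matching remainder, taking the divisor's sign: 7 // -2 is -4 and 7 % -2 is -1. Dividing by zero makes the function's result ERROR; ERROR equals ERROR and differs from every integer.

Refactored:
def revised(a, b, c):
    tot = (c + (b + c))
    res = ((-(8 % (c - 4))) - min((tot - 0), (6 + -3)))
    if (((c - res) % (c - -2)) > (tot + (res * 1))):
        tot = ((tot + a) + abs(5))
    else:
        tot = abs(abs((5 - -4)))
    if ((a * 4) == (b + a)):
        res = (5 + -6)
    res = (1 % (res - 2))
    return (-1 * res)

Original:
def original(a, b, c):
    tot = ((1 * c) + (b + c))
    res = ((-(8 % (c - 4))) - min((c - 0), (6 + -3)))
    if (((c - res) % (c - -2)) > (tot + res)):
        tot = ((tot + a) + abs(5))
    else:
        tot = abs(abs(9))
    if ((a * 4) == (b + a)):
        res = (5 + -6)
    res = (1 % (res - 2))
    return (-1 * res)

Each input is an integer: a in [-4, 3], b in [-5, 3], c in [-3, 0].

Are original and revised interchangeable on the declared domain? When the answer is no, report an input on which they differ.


The rewrite breaks on a=-4, b=-5, c=-1, where the results are 0 and -1.
original: tot = -7; res = 3; (((c - res) % (c - -2)) > (tot + res)) -> true; tot = -6; ((a * 4) == (b + a)) -> false; res = 0; return 0
revised: tot = -7; res = 9; (((c - res) % (c - -2)) > (tot + (res * 1))) -> false; tot = 9; ((a * 4) == (b + a)) -> false; res = 1; return -1
verdict: not equivalent; witness: a=-4, b=-5, c=-1


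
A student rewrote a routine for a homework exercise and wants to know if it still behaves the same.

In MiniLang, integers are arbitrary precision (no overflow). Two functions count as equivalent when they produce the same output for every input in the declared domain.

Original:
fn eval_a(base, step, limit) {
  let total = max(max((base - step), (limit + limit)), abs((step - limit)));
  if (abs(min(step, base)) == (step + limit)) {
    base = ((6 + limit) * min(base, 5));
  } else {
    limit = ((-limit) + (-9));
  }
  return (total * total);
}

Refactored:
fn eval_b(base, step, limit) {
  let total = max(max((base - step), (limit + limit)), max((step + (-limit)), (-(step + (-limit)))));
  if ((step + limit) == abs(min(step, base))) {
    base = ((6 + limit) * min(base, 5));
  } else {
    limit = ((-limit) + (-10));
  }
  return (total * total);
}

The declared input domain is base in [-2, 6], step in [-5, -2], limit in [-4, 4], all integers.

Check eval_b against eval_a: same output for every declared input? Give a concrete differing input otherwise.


The suspicious edit (`9` became `10`) never changes the result for any input inside the declared domain.
As a probe, take base=2, step=-2, limit=-1: eval_a runs total=4, then (abs(min(step, base)) == (step + limit)) is false, then limit=-8, then returns 16; eval_b runs total=4, then ((step + limit) == abs(min(step, base))) is false, then limit=-9, then returns 16; both end at 16.
An exhaustive pass over the 324 declared inputs shows identical outputs.
verdict: equivalent


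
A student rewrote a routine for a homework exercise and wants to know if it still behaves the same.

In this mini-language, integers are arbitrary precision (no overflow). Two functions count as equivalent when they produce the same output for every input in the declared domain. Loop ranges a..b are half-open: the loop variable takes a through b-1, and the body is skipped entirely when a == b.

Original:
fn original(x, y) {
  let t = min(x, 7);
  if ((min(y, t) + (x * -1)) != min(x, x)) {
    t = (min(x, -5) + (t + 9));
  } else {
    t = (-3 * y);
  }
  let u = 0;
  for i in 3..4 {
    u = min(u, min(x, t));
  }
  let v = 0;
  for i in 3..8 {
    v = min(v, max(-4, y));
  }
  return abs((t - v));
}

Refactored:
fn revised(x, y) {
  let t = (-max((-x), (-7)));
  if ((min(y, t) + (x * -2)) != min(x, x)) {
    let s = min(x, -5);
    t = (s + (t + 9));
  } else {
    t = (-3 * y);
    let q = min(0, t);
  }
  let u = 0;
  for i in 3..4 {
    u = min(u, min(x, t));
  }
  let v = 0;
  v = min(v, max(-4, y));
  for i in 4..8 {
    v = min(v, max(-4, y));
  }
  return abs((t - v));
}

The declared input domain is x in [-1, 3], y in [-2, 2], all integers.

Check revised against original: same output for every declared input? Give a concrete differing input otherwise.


On input x=-1, y=-2, original returns 8 while revised returns 5.
verdict: not equivalent; witness: x=-1, y=-2


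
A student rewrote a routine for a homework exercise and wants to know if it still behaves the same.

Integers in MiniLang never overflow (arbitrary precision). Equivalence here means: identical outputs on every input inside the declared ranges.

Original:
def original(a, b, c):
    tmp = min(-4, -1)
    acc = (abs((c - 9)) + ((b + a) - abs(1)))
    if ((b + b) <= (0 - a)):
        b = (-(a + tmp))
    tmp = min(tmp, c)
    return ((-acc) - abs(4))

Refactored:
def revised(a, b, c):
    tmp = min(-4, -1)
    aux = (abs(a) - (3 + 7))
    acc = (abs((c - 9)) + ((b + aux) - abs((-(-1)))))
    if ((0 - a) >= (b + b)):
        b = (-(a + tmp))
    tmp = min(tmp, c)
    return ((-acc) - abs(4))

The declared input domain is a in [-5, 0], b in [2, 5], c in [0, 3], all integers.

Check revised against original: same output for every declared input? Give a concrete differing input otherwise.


Not equivalent: a=-4, b=2, c=0 separates them (-10 vs -8).
original: tmp := -4 | acc := 6 | ((b + b) <= (0 - a)): true | b := 8 | tmp := -4 | result -10
revised: tmp := -4 | aux := -6 | acc := 4 | ((0 - a) >= (b + b)): true | b := 8 | tmp := -4 | result -8
verdict: not equivalent; witness: a=-4, b=2, c=0


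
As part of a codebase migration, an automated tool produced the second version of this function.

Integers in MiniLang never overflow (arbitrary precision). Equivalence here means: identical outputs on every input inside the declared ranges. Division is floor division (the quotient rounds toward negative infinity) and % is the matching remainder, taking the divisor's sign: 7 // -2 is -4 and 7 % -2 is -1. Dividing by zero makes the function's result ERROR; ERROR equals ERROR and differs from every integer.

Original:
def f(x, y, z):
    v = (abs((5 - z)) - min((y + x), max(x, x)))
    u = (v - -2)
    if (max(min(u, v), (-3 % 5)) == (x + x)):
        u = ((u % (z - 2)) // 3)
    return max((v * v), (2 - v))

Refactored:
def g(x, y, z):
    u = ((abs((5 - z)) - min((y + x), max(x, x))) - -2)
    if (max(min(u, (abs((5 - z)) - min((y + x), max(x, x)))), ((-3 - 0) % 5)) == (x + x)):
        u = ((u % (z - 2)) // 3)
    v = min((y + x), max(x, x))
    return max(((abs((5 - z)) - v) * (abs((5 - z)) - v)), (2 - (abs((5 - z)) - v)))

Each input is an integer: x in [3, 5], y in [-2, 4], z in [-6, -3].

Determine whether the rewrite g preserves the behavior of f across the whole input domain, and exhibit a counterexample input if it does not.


This is a faithful refactor — arithmetic usage differs, constant usage differs, min/max/abs usage differs, but the computed results match everywhere.
One worked example (x=4, y=1, z=-4) — f: v=5, then u=7, then (max(min(u, v), (-3 % 5)) == (x + x)) is false, then returns 25; g: u=7, then (max(min(u, (abs((5 - z)) - min((y + x), max(x, x)))), ((-3 - 0) % 5)) == (x + x)) is false, then v=4, then returns 25; agreement on 25.
An exhaustive pass over the 84 declared inputs shows identical outputs.
verdict: equivalent


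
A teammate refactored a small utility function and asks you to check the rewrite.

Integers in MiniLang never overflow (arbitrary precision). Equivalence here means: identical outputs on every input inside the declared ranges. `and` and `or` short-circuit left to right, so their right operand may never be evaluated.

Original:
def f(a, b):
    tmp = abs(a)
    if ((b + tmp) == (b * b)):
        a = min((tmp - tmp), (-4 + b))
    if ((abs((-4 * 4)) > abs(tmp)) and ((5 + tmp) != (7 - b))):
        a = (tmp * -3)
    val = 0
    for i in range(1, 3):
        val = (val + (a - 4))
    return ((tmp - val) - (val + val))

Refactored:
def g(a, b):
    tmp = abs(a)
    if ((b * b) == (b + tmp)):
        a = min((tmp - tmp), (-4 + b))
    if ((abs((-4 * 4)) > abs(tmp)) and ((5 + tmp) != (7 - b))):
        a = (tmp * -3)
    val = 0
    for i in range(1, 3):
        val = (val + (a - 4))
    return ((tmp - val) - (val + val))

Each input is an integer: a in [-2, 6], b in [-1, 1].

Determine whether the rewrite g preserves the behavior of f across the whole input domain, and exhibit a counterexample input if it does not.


Reading the diff, among the changes: same computation, different form.
One worked example (a=4, b=-1) — f: tmp = 4; ((b + tmp) == (b * b)) -> false; ((abs((-4 * 4)) > abs(tmp)) and ((5 + tmp) != (7 - b))) -> true; a = -12; val = 0; [i=1]; val = -16; [i=2]; val = -32; return 100; g: tmp = 4; ((b * b) == (b + tmp)) -> false; ((abs((-4 * 4)) > abs(tmp)) and ((5 + tmp) != (7 - b))) -> true; a = -12; val = 0; [i=1]; val = -16; [i=2]; val = -32; return 100; agreement on 100.
Checked all 27 inputs in the declared domain: the outputs agree on every one.
verdict: equivalent


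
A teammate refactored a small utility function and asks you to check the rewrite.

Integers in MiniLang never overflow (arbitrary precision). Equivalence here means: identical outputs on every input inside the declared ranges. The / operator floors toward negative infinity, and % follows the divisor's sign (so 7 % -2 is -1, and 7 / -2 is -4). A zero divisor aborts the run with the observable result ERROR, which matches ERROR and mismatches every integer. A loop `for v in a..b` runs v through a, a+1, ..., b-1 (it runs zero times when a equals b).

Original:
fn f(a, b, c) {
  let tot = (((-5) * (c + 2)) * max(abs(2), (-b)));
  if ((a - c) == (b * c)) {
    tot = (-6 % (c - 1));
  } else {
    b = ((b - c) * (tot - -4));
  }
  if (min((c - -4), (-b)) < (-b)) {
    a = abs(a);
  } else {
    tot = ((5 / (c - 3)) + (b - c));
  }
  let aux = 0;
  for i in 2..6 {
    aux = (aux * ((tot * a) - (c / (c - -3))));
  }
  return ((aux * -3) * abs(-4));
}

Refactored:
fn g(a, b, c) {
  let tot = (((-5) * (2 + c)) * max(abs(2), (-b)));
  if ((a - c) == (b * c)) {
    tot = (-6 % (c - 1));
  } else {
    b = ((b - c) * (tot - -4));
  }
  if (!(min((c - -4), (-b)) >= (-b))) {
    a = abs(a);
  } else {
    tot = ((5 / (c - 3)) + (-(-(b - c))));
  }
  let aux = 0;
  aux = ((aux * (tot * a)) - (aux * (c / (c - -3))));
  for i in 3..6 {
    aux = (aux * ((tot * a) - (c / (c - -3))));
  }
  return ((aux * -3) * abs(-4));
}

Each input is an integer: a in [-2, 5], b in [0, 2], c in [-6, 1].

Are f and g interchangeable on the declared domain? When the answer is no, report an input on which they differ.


Equivalent — the differences include statement counts differ; also arithmetic usage differs; also boolean connective usage differs; also comparison usage differs; also constant usage differs; also loop structure differs, yet no declared input distinguishes the two.
One worked example (a=3, b=0, c=-2) — f: tot = 0; ((a - c) == (b * c)) -> false; b = 8; (min((c - -4), (-b)) < (-b)) -> false; tot = 9; aux = 0; [i=2]; aux = 0; [i=3]; aux = 0; [i=4]; aux = 0; [i=5]; aux = 0; return 0; g: tot = 0; ((a - c) == (b * c)) -> false; b = 8; (!(min((c - -4), (-b)) >= (-b))) -> false; tot = 9; aux = 0; aux = 0; [i=3]; aux = 0; [i=4]; aux = 0; [i=5]; aux = 0; return 0; agreement on 0.
Checked all 192 inputs in the declared domain: the outputs agree on every one.
verdict: equivalent


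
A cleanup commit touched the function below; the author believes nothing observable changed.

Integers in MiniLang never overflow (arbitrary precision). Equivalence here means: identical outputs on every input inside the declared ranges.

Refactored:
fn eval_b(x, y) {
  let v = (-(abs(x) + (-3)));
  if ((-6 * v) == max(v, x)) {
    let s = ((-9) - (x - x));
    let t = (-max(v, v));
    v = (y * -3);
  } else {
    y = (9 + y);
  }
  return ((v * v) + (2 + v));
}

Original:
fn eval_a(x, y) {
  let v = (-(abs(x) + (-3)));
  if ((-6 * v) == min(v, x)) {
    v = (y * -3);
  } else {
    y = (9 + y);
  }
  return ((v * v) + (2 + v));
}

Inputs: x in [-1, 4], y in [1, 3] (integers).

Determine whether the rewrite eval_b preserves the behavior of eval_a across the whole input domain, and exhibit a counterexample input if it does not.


Try x=3, y=1.
eval_a: v := 0 | ((-6 * v) == min(v, x)): true | v := -3 | result 8
eval_b: v := 0 | ((-6 * v) == max(v, x)): false | y := 10 | result 2
8 vs 2 — the two versions disagree here.
verdict: not equivalent; witness: x=3, y=1


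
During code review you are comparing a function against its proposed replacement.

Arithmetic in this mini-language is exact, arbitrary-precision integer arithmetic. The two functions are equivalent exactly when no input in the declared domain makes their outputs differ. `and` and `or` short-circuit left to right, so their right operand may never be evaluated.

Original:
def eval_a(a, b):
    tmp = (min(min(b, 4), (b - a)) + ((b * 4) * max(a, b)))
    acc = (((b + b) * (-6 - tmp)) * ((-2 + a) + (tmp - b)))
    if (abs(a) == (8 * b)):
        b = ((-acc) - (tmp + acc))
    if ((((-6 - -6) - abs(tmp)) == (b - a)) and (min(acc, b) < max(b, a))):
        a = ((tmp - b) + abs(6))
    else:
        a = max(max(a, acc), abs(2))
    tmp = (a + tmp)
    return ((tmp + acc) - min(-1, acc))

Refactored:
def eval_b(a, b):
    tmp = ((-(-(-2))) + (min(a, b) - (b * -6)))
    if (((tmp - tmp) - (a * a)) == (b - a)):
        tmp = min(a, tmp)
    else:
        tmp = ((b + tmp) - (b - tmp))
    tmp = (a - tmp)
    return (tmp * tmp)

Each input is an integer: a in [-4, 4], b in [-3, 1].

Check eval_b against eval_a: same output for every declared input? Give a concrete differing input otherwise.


At a=-4, b=-3: eval_a gives 14074, eval_b gives 1936.
verdict: not equivalent; witness: a=-4, b=-3


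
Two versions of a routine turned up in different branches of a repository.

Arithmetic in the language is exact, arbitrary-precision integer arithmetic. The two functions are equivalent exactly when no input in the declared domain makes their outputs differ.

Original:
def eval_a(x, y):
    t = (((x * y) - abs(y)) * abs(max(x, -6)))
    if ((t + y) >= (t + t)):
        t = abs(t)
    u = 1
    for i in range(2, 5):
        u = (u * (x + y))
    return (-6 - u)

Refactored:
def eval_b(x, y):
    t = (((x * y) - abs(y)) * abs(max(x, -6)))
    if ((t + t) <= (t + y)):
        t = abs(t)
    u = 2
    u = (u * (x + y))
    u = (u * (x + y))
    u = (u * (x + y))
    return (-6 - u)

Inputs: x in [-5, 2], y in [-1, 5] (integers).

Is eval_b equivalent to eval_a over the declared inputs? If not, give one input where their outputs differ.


These are not equivalent — on x=-5, y=-1 the outputs split (210 vs 426).
eval_a: t := 20 | ((t + y) >= (t + t)): false | u := 1 | iter i=2: | u := -6 | iter i=3: | u := 36 | iter i=4: | u := -216 | result 210
eval_b: t := 20 | ((t + t) <= (t + y)): false | u := 2 | u := -12 | u := 72 | u := -432 | result 426
verdict: not equivalent; witness: x=-5, y=-1


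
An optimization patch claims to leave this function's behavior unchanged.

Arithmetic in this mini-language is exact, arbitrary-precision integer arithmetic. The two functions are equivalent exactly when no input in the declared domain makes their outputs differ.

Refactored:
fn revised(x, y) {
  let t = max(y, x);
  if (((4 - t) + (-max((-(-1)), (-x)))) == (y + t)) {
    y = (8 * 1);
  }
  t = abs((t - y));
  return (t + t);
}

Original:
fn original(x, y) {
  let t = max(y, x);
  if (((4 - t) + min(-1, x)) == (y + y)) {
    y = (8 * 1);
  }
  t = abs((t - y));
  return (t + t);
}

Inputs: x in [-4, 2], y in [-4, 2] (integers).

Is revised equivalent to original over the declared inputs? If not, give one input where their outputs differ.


Not equivalent: x=2, y=-1 separates them (6 vs 12).
original: t becomes 2; next (((4 - t) + min(-1, x)) == (y + y)) evaluates to false; next t becomes 3; next final value 6
revised: t becomes 2; next (((4 - t) + (-max((-(-1)), (-x)))) == (y + t)) evaluates to true; next y becomes 8; next t becomes 6; next final value 12
verdict: not equivalent; witness: x=2, y=-1


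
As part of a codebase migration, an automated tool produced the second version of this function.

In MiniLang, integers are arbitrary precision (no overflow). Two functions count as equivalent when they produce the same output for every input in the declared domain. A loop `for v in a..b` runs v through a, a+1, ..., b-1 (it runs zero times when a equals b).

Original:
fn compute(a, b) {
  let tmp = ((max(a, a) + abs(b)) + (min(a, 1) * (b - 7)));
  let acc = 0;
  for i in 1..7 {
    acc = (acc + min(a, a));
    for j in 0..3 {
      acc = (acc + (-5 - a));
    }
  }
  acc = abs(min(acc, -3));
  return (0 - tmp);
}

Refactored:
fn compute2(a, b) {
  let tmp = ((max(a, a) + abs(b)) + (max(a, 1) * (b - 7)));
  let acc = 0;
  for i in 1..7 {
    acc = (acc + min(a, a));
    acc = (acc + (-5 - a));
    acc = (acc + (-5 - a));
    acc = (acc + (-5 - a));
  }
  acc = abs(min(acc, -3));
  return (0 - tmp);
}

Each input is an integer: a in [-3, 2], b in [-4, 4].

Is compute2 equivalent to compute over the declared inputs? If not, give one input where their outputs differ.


Evaluate both at a=-3, b=-4.
compute: tmp=34, then acc=0, then (i=1), then acc=-3, then (j=0), then acc=-5, then (j=1), then acc=-7, then (j=2), then acc=-9, then (i=2), then acc=-12, then (j=0), then acc=-14, then (j=1), then acc=-16, then (j=2), then acc=-18, then (i=3), then acc=-21, then (j=0), then acc=-23, then (j=1), then acc=-25, then (j=2), then acc=-27, then (i=4), then acc=-30, then (j=0), then acc=-32, then (j=1), then acc=-34, then (j=2), then acc=-36, then (i=5), then acc=-39, then (j=0), then acc=-41, then (j=1), then acc=-43, then (j=2), then acc=-45, then (i=6), then acc=-48, then (j=0), then acc=-50, then (j=1), then acc=-52, then (j=2), then acc=-54, then acc=54, then returns -34
compute2: tmp=-10, then acc=0, then (i=1), then acc=-3, then acc=-5, then acc=-7, then acc=-9, then (i=2), then acc=-12, then acc=-14, then acc=-16, then acc=-18, then (i=3), then acc=-21, then acc=-23, then acc=-25, then acc=-27, then (i=4), then acc=-30, then acc=-32, then acc=-34, then acc=-36, then (i=5), then acc=-39, then acc=-41, then acc=-43, then acc=-45, then (i=6), then acc=-48, then acc=-50, then acc=-52, then acc=-54, then acc=54, then returns 10
-34 != 10, so the rewrite changes behavior.
verdict: not equivalent; witness: a=-3, b=-4
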